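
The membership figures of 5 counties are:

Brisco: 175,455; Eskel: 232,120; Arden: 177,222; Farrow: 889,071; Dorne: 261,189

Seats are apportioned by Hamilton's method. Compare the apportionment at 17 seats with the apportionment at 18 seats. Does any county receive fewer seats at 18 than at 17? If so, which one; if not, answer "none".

At 17 seats: Brisco 2, Eskel 2, Arden 2, Farrow 9, Dorne 2.
At 18 seats: Brisco 2, Eskel 2, Arden 2, Farrow 9, Dorne 3.
No county's allocation decreased.

none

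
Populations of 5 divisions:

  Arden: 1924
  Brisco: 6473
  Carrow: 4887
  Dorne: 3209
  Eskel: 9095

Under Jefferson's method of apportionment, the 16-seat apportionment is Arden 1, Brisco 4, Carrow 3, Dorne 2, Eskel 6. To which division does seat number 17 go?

Eskel

Priority for the next seat is population ÷ (current seats + 1).
Priorities: Arden 962.000, Brisco 1294.600, Carrow 1221.750, Dorne 1069.667, Eskel 1299.286.
Highest priority: Eskel.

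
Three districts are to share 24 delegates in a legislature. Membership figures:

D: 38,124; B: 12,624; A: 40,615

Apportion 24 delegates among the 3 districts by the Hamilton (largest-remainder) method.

D 10, B 3, A 11

Total 91363; standard divisor 91363/24 ≈ 3806.792.
Standard quotas: D 10.0147, B 3.3162, A 10.6691.
Lower quotas: D 10, B 3, A 10 (sum 23, leaving 1 seat).
Remainders in descending order: A 0.6691, B 0.3162, D 0.0147.
The surplus seat goes to A.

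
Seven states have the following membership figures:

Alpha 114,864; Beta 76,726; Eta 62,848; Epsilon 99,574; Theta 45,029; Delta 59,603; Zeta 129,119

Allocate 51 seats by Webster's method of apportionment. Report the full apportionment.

Alpha=10, Beta=7, Eta=5, Epsilon=9, Theta=4, Delta=5, Zeta=11

Standard divisor 587763/51 ≈ 11524.765; standard quotas: Alpha 9.967, Beta 6.657, Eta 5.453, Epsilon 8.640, Theta 3.907, Delta 5.172, Zeta 11.204.
Rounding to the nearest integer gives Alpha 10, Beta 7, Eta 5, Epsilon 9, Theta 4, Delta 5, Zeta 11 — total 51, matching the house size, so no adjustment is needed.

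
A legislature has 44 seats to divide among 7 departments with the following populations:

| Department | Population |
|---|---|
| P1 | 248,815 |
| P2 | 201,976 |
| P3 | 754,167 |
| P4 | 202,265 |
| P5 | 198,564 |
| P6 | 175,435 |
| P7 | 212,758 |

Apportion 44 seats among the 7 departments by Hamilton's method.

Total 1993980; standard divisor 1993980/44 ≈ 45317.727.
Standard quotas: P1 5.4905, P2 4.4569, P3 16.6418, P4 4.4633, P5 4.3816, P6 3.8712, P7 4.6948.
Lower quotas: P1 5, P2 4, P3 16, P4 4, P5 4, P6 3, P7 4 (sum 40, leaving 4 seats).
Remainders in descending order: P6 0.8712, P7 0.6948, P3 0.6418, P1 0.4905, P4 0.4633, P2 0.4569, P5 0.3816.
The surplus seats go to P6, P7, P3, P1.

P1 6, P2 4, P3 17, P4 4, P5 4, P6 4, P7 5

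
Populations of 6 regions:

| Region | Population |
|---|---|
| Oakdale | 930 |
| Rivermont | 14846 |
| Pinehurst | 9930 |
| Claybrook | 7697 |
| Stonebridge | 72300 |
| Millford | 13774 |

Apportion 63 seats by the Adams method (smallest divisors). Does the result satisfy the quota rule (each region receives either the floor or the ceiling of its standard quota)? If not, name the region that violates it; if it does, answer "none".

Stonebridge

Standard quotas: Oakdale 0.490, Rivermont 7.828, Pinehurst 5.236, Claybrook 4.059, Stonebridge 38.124, Millford 7.263.
Adams allocation: Oakdale 1, Rivermont 8, Pinehurst 6, Claybrook 4, Stonebridge 37, Millford 7.
Stonebridge has quota 38.124 (lower 38, upper 39) but receives 37 — outside the quota interval.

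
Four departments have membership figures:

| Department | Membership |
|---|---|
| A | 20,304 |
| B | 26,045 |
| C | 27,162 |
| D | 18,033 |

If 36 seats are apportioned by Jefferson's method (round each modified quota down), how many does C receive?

11

Standard divisor 91544/36 ≈ 2542.889; standard quotas: A 7.985, B 10.242, C 10.682, D 7.092.
Rounding down gives 7, 10, 10, 7 = 34 seats, so the divisor must be adjusted.
With modified divisor 2400: modified quotas A 8.460, B 10.852, C 11.318, D 7.514.
Rounding down: A 8, B 10, C 11, D 7 (total 36).
C receives 11.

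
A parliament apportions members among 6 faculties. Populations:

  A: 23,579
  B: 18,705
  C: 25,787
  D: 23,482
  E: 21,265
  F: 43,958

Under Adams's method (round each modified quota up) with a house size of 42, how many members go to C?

7

Standard divisor 156776/42 ≈ 3732.762; standard quotas: A 6.317, B 5.011, C 6.908, D 6.291, E 5.697, F 11.776.
Rounding up gives 7, 6, 7, 7, 6, 12 = 45 seats, so the divisor must be adjusted.
With modified divisor 3960: modified quotas A 5.954, B 4.723, C 6.512, D 5.930, E 5.370, F 11.101.
Rounding up: A 6, B 5, C 7, D 6, E 6, F 12 (total 42).
C receives 7.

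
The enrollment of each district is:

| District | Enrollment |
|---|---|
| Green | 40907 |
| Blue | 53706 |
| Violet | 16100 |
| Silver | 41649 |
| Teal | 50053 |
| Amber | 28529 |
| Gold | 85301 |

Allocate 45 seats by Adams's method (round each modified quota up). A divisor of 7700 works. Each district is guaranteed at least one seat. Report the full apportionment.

Green 6, Blue 7, Violet 3, Silver 6, Teal 7, Amber 4, Gold 12

With modified divisor 7700: modified quotas Green 5.313, Blue 6.975, Violet 2.091, Silver 5.409, Teal 6.500, Amber 3.705, Gold 11.078.
Rounding up: Green 6, Blue 7, Violet 3, Silver 6, Teal 7, Amber 4, Gold 12 (total 45).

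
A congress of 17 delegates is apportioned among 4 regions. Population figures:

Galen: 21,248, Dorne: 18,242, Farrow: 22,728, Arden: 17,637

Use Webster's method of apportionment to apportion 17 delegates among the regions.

Galen 4, Dorne 4, Farrow 5, Arden 4

Standard divisor 79855/17 ≈ 4697.353; standard quotas: Galen 4.523, Dorne 3.883, Farrow 4.838, Arden 3.755.
Rounding to the nearest integer gives 5, 4, 5, 4 = 18 seats, so the divisor must be adjusted.
With modified divisor 4900: modified quotas Galen 4.336, Dorne 3.723, Farrow 4.638, Arden 3.599.
Rounding to the nearest integer: Galen 4, Dorne 4, Farrow 5, Arden 4 (total 17).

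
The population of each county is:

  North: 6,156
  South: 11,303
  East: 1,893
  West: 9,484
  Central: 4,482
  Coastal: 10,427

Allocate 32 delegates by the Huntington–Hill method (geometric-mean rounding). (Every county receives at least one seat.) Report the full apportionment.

With divisor 1358: modified quotas North 4.533, South 8.323, East 1.394, West 6.984, Central 3.300, Coastal 7.678.
Geometric-mean thresholds: North √(4·5)=4.472, South √(8·9)=8.485, East √(1·2)=1.414, West √(6·7)=6.481, Central √(3·4)=3.464, Coastal √(7·8)=7.483.
Each quota rounded against its threshold gives North 5, South 8, East 1, West 7, Central 3, Coastal 8 (total 32).

North 5, South 8, East 1, West 7, Central 3, Coastal 8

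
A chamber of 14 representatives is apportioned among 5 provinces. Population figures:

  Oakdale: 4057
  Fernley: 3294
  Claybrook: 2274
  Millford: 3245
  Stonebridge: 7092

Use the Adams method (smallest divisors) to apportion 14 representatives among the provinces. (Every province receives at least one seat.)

Standard divisor 19962/14 ≈ 1425.857; standard quotas: Oakdale 2.845, Fernley 2.310, Claybrook 1.595, Millford 2.276, Stonebridge 4.974.
Rounding up gives 3, 3, 2, 3, 5 = 16 seats, so the divisor must be adjusted.
With modified divisor 1700: modified quotas Oakdale 2.386, Fernley 1.938, Claybrook 1.338, Millford 1.909, Stonebridge 4.172.
Rounding up: Oakdale 3, Fernley 2, Claybrook 2, Millford 2, Stonebridge 5 (total 14).

Oakdale 3, Fernley 2, Claybrook 2, Millford 2, Stonebridge 5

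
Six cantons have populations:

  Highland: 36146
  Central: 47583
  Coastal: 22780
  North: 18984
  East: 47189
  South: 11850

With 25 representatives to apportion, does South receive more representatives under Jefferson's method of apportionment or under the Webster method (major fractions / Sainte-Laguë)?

Jefferson: Highland 5, Central 7, Coastal 3, North 2, East 7, South 1.
Webster: Highland 5, Central 6, Coastal 3, North 3, East 6, South 2.
South gets 1 under Jefferson and 2 under Webster.

Webster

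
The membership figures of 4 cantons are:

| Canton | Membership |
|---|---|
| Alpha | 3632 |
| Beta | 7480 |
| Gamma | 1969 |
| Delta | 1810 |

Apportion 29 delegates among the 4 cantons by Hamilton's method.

Standard divisor: 14891 ÷ 29 ≈ 513.483.
Standard quotas: Alpha 7.0733, Beta 14.5672, Gamma 3.8346, Delta 3.5249.
Lower quotas: Alpha 7, Beta 14, Gamma 3, Delta 3 (sum 27, leaving 2 seats).
Remainders in descending order: Gamma 0.8346, Beta 0.5672, Delta 0.5249, Alpha 0.0733.
The surplus seats go to Gamma, Beta.

Alpha=7, Beta=15, Gamma=4, Delta=3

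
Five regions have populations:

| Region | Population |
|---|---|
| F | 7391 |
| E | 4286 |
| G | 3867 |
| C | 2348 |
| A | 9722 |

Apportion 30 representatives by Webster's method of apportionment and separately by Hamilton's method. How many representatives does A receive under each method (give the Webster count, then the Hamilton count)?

Webster: F 8, E 5, G 4, C 3, A 10.
Hamilton: F 8, E 5, G 4, C 2, A 11.
A gets 10 under Webster and 11 under Hamilton.

10 and 11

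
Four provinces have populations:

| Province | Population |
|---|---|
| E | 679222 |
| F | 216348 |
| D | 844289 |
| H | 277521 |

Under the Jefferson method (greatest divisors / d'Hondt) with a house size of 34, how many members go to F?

3

Standard divisor 2017380/34 ≈ 59334.706; standard quotas: E 11.447, F 3.646, D 14.229, H 4.677.
Rounding down gives 11, 3, 14, 4 = 32 seats, so the divisor must be adjusted.
With modified divisor 55900: modified quotas E 12.151, F 3.870, D 15.104, H 4.965.
Rounding down: E 12, F 3, D 15, H 4 (total 34).
F receives 3.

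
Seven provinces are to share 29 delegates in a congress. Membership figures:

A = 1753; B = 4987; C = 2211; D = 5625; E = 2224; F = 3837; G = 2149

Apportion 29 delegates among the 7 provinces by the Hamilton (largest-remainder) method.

Standard divisor: 22786 ÷ 29 ≈ 785.724.
Standard quotas: A 2.2311, B 6.3470, C 2.8140, D 7.1590, E 2.8305, F 4.8834, G 2.7351.
Lower quotas: A 2, B 6, C 2, D 7, E 2, F 4, G 2 (sum 25, leaving 4 seats).
Remainders in descending order: F 0.8834, E 0.8305, C 0.8140, G 0.7351, B 0.3470, A 0.2311, D 0.1590.
The surplus seats go to F, E, C, G.

A 2, B 6, C 3, D 7, E 3, F 5, G 3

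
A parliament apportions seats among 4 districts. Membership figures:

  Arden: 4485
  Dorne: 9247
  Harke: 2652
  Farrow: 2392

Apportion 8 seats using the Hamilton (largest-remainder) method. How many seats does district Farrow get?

1

Total 18776; standard divisor 18776/8 = 2347.
Standard quotas: Arden 1.9110, Dorne 3.9399, Harke 1.1300, Farrow 1.0192.
Lower quotas: Arden 1, Dorne 3, Harke 1, Farrow 1 (sum 6, leaving 2 seats).
Remainders in descending order: Dorne 0.9399, Arden 0.9110, Harke 0.1300, Farrow 0.0192.
Largest remainders: Dorne, Arden receive the extra seats.
Farrow receives 1.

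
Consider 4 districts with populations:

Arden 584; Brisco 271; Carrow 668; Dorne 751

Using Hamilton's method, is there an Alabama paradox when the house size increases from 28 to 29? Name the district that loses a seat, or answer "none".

At 28 seats: Arden 7, Brisco 4, Carrow 8, Dorne 9.
At 29 seats: Arden 7, Brisco 3, Carrow 9, Dorne 10.
Brisco drops from 4 to 3.

Brisco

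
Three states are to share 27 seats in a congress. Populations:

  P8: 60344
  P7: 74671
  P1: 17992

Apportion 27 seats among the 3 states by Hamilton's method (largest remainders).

P8: 11, P7: 13, P1: 3

Standard divisor: 153007 ÷ 27 ≈ 5666.926.
Standard quotas: P8 10.6485, P7 13.1766, P1 3.1749.
Lower quotas: P8 10, P7 13, P1 3 (sum 26, leaving 1 seat).
Remainders in descending order: P8 0.6485, P7 0.1766, P1 0.1749.
Largest remainder: P8 receives the extra seat.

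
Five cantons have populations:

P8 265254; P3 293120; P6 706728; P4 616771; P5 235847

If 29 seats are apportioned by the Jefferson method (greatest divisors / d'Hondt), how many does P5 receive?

3

Standard divisor 2117720/29 ≈ 73024.828; standard quotas: P8 3.632, P3 4.014, P6 9.678, P4 8.446, P5 3.230.
Rounding down gives 3, 4, 9, 8, 3 = 27 seats, so the divisor must be adjusted.
With modified divisor 67400: modified quotas P8 3.936, P3 4.349, P6 10.486, P4 9.151, P5 3.499.
Rounding down: P8 3, P3 4, P6 10, P4 9, P5 3 (total 29).
P5 receives 3.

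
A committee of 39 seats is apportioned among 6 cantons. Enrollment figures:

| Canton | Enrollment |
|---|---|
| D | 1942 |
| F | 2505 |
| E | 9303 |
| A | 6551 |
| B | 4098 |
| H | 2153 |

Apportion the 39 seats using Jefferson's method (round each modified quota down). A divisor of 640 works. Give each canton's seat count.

With modified divisor 640: modified quotas D 3.034, F 3.914, E 14.536, A 10.236, B 6.403, H 3.364.
Rounding down: D 3, F 3, E 14, A 10, B 6, H 3 (total 39).

D 3, F 3, E 14, A 10, B 6, H 3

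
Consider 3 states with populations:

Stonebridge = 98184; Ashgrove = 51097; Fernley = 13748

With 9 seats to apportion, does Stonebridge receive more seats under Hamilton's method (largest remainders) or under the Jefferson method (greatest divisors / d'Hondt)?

Jefferson

Hamilton: Stonebridge 5, Ashgrove 3, Fernley 1.
Jefferson: Stonebridge 6, Ashgrove 3, Fernley 0.
Stonebridge gets 5 under Hamilton and 6 under Jefferson.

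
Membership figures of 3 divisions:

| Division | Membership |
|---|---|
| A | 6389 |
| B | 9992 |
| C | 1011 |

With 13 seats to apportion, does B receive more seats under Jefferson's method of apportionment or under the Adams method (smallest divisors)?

Jefferson: A 5, B 8, C 0.
Adams: A 5, B 7, C 1.
B gets 8 under Jefferson and 7 under Adams.

Jefferson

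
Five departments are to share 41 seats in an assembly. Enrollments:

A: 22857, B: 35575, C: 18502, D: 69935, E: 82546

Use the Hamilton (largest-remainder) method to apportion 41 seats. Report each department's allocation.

Standard divisor: 229415 ÷ 41 ≈ 5595.488.
Standard quotas: A 4.0849, B 6.3578, C 3.3066, D 12.4985, E 14.7522.
Lower quotas: A 4, B 6, C 3, D 12, E 14 (sum 39, leaving 2 seats).
Remainders in descending order: E 0.7522, D 0.4985, B 0.3578, C 0.3066, A 0.0849.
Largest remainders: E, D receive the extra seats.

A: 4, B: 6, C: 3, D: 13, E: 15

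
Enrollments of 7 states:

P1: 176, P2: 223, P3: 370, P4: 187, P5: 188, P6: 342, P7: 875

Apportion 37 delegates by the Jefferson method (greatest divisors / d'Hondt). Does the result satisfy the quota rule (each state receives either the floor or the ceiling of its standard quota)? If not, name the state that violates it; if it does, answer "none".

Standard quotas: P1 2.758, P2 3.495, P3 5.798, P4 2.931, P5 2.946, P6 5.360, P7 13.712.
Jefferson allocation: P1 3, P2 3, P3 6, P4 3, P5 3, P6 5, P7 14.
Every allocation lies between the lower and upper quota.

none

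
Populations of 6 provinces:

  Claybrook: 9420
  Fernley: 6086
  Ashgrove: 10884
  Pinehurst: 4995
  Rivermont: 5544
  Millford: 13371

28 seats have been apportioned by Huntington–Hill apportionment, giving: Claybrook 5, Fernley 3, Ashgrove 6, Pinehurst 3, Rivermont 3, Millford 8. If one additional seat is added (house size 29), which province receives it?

Priority for the next seat is population ÷ (√(s·(s+1))).
Priorities: Claybrook 1719.849, Fernley 1756.877, Ashgrove 1679.438, Pinehurst 1441.932, Rivermont 1600.415, Millford 1575.787.
Highest priority: Fernley.

Fernley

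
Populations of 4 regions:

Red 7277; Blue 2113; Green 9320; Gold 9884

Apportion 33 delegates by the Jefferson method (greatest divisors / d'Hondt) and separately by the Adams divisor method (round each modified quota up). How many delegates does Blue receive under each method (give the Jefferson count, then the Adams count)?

Jefferson: Red 8, Blue 2, Green 11, Gold 12.
Adams: Red 8, Blue 3, Green 11, Gold 11.
Blue gets 2 under Jefferson and 3 under Adams.

2 and 3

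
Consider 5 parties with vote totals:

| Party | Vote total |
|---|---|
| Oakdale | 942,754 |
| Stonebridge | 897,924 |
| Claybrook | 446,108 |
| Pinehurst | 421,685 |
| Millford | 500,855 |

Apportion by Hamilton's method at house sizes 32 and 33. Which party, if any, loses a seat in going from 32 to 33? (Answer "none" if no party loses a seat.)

none

At 32 seats: Oakdale 9, Stonebridge 9, Claybrook 5, Pinehurst 4, Millford 5.
At 33 seats: Oakdale 10, Stonebridge 9, Claybrook 5, Pinehurst 4, Millford 5.
No party's allocation decreased.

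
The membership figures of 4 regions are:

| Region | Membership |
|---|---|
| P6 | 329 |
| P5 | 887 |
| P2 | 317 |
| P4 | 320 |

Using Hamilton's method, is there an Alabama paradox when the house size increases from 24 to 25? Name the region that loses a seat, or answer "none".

At 24 seats: P6 4, P5 12, P2 4, P4 4.
At 25 seats: P6 5, P5 12, P2 4, P4 4.
No region's allocation decreased.

none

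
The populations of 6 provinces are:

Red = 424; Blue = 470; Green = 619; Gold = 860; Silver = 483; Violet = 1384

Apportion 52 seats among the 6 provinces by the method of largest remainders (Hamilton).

Red=5; Blue=6; Green=8; Gold=10; Silver=6; Violet=17

The standard divisor is 4240/52 ≈ 81.538.
Standard quotas: Red 5.200, Blue 5.764, Green 7.592, Gold 10.547, Silver 5.924, Violet 16.974.
Lower quotas: Red 5, Blue 5, Green 7, Gold 10, Silver 5, Violet 16 (sum 48, leaving 4 seats).
Remainders in descending order: Violet 0.974, Silver 0.924, Blue 0.764, Green 0.592, Gold 0.547, Red 0.200.
Largest remainders: Violet, Silver, Blue, Green receive the extra seats.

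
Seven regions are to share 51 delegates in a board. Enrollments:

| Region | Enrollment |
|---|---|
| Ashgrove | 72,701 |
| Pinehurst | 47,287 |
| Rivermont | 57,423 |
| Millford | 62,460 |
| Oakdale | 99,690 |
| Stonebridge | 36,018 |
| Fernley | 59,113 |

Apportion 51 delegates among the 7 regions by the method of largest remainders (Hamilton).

The standard divisor is 434692/51 ≈ 8523.373.
Standard quotas: Ashgrove 8.5296, Pinehurst 5.5479, Rivermont 6.7371, Millford 7.3281, Oakdale 11.6961, Stonebridge 4.2258, Fernley 6.9354.
Lower quotas: Ashgrove 8, Pinehurst 5, Rivermont 6, Millford 7, Oakdale 11, Stonebridge 4, Fernley 6 (sum 47, leaving 4 seats).
Remainders in descending order: Fernley 0.9354, Rivermont 0.7371, Oakdale 0.6961, Pinehurst 0.5479, Ashgrove 0.5296, Millford 0.3281, Stonebridge 0.2258.
Largest remainders: Fernley, Rivermont, Oakdale, Pinehurst receive the extra seats.

Ashgrove 8, Pinehurst 6, Rivermont 7, Millford 7, Oakdale 12, Stonebridge 4, Fernley 7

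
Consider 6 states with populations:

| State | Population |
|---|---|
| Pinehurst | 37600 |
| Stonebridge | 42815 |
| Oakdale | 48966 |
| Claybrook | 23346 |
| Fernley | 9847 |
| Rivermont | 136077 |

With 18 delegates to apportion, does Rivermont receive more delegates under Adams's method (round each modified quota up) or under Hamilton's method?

Adams: Pinehurst 2, Stonebridge 3, Oakdale 3, Claybrook 2, Fernley 1, Rivermont 7.
Hamilton: Pinehurst 2, Stonebridge 3, Oakdale 3, Claybrook 1, Fernley 1, Rivermont 8.
Rivermont gets 7 under Adams and 8 under Hamilton.

Hamilton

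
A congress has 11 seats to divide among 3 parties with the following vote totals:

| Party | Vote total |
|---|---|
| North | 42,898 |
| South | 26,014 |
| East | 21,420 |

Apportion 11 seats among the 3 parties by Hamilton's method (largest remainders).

North 5, South 3, East 3

Total 90332; standard divisor 90332/11 = 8212.
Standard quotas: North 5.2238, South 3.1678, East 2.6084.
Lower quotas: North 5, South 3, East 2 (sum 10, leaving 1 seat).
Remainders in descending order: East 0.6084, North 0.2238, South 0.1678.
The surplus seat goes to East.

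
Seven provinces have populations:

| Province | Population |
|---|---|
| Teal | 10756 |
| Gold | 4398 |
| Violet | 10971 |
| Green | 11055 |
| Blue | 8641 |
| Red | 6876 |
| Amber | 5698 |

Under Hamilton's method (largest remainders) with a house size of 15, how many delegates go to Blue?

The standard divisor is 58395/15 = 3893.
Standard quotas: Teal 2.7629, Gold 1.1297, Violet 2.8181, Green 2.8397, Blue 2.2196, Red 1.7662, Amber 1.4637.
Lower quotas: Teal 2, Gold 1, Violet 2, Green 2, Blue 2, Red 1, Amber 1 (sum 11, leaving 4 seats).
Remainders in descending order: Green 0.8397, Violet 0.8181, Red 0.7662, Teal 0.7629, Amber 0.4637, Blue 0.2196, Gold 0.1297.
The surplus seats go to Green, Violet, Red, Teal.
Blue receives 2.

2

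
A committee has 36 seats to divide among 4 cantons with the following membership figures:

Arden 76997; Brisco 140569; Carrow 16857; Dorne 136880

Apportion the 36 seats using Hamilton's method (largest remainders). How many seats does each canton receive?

Arden=7; Brisco=14; Carrow=2; Dorne=13

Standard divisor: 371303 ÷ 36 ≈ 10313.972.
Standard quotas: Arden 7.4653, Brisco 13.6290, Carrow 1.6344, Dorne 13.2713.
Lower quotas: Arden 7, Brisco 13, Carrow 1, Dorne 13 (sum 34, leaving 2 seats).
Remainders in descending order: Carrow 0.6344, Brisco 0.6290, Arden 0.4653, Dorne 0.2713.
Largest remainders: Carrow, Brisco receive the extra seats.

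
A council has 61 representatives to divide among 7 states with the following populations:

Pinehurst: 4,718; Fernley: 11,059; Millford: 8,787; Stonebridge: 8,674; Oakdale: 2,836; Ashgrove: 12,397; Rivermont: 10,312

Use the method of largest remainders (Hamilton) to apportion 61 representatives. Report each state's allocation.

Pinehurst=5, Fernley=11, Millford=9, Stonebridge=9, Oakdale=3, Ashgrove=13, Rivermont=11

The standard divisor is 58783/61 ≈ 963.656.
Standard quotas: Pinehurst 4.8959, Fernley 11.4761, Millford 9.1184, Stonebridge 9.0011, Oakdale 2.9430, Ashgrove 12.8646, Rivermont 10.7009.
Lower quotas: Pinehurst 4, Fernley 11, Millford 9, Stonebridge 9, Oakdale 2, Ashgrove 12, Rivermont 10 (sum 57, leaving 4 seats).
Remainders in descending order: Oakdale 0.9430, Pinehurst 0.8959, Ashgrove 0.8646, Rivermont 0.7009, Fernley 0.4761, Millford 0.1184, Stonebridge 0.0011.
The surplus seats go to Oakdale, Pinehurst, Ashgrove, Rivermont.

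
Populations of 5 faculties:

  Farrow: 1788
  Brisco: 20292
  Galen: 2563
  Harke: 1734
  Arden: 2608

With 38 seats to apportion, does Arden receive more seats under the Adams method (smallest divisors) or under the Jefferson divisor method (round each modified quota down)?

Adams: Farrow 3, Brisco 24, Galen 4, Harke 3, Arden 4.
Jefferson: Farrow 2, Brisco 28, Galen 3, Harke 2, Arden 3.
Arden gets 4 under Adams and 3 under Jefferson.

Adams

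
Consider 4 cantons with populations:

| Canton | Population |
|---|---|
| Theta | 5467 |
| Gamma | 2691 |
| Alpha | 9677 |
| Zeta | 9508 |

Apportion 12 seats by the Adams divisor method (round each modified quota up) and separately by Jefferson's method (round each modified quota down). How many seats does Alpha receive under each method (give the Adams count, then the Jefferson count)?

4 and 5

Adams: Theta 3, Gamma 1, Alpha 4, Zeta 4.
Jefferson: Theta 2, Gamma 1, Alpha 5, Zeta 4.
Alpha gets 4 under Adams and 5 under Jefferson.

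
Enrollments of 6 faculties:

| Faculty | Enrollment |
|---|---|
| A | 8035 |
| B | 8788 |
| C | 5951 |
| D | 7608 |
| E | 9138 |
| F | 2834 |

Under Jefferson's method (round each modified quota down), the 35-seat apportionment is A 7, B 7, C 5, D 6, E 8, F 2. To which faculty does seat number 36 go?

B

Priority for the next seat is population ÷ (current seats + 1).
Priorities: A 1004.375, B 1098.500, C 991.833, D 1086.857, E 1015.333, F 944.667.
Highest priority: B.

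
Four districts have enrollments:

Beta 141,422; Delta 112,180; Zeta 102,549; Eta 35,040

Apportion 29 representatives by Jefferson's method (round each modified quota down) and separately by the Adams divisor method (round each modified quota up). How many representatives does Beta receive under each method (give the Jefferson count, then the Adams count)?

11 and 10

Jefferson: Beta 11, Delta 8, Zeta 8, Eta 2.
Adams: Beta 10, Delta 8, Zeta 8, Eta 3.
Beta gets 11 under Jefferson and 10 under Adams.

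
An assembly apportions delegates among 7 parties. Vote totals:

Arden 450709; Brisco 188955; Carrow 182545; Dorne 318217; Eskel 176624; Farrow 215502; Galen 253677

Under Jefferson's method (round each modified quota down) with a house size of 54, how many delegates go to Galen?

8

Standard divisor 1786229/54 ≈ 33078.315; standard quotas: Arden 13.626, Brisco 5.712, Carrow 5.519, Dorne 9.620, Eskel 5.340, Farrow 6.515, Galen 7.669.
Rounding down gives 13, 5, 5, 9, 5, 6, 7 = 50 seats, so the divisor must be adjusted.
With modified divisor 31100: modified quotas Arden 14.492, Brisco 6.076, Carrow 5.870, Dorne 10.232, Eskel 5.679, Farrow 6.929, Galen 8.157.
Rounding down: Arden 14, Brisco 6, Carrow 5, Dorne 10, Eskel 5, Farrow 6, Galen 8 (total 54).
Galen receives 8.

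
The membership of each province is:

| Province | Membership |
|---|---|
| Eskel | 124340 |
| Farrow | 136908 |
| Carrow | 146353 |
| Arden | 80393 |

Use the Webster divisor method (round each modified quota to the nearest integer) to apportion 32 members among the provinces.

Standard divisor 487994/32 ≈ 15249.812; standard quotas: Eskel 8.154, Farrow 8.978, Carrow 9.597, Arden 5.272.
Rounding to the nearest integer gives Eskel 8, Farrow 9, Carrow 10, Arden 5 — total 32, matching the house size, so no adjustment is needed.

Eskel 8, Farrow 9, Carrow 10, Arden 5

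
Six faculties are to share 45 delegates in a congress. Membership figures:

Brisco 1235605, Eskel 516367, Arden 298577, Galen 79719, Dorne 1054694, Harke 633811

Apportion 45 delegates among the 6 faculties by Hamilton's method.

Brisco: 15, Eskel: 6, Arden: 4, Galen: 1, Dorne: 12, Harke: 7

Total 3818773; standard divisor 3818773/45 ≈ 84861.622.
Standard quotas: Brisco 14.5602, Eskel 6.0848, Arden 3.5184, Galen 0.9394, Dorne 12.4284, Harke 7.4688.
Lower quotas: Brisco 14, Eskel 6, Arden 3, Galen 0, Dorne 12, Harke 7 (sum 42, leaving 3 seats).
Remainders in descending order: Galen 0.9394, Brisco 0.5602, Arden 0.5184, Harke 0.4688, Dorne 0.4284, Eskel 0.0848.
The surplus seats go to Galen, Brisco, Arden.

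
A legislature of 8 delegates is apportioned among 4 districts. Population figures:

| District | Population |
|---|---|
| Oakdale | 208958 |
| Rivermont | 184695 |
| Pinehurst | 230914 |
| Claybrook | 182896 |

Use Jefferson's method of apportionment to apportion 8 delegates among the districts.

Oakdale 2; Rivermont 2; Pinehurst 2; Claybrook 2

Standard divisor 807463/8 ≈ 100932.875; standard quotas: Oakdale 2.070, Rivermont 1.830, Pinehurst 2.288, Claybrook 1.812.
Rounding down gives 2, 1, 2, 1 = 6 seats, so the divisor must be adjusted.
With modified divisor 84200: modified quotas Oakdale 2.482, Rivermont 2.194, Pinehurst 2.742, Claybrook 2.172.
Rounding down: Oakdale 2, Rivermont 2, Pinehurst 2, Claybrook 2 (total 8).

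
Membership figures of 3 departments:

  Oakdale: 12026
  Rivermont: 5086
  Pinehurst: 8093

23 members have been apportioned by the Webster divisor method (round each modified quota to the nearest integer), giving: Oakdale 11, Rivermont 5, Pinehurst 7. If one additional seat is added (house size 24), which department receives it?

Pinehurst

Priority for the next seat is population ÷ (current seats + 0.5).
Priorities: Oakdale 1045.739, Rivermont 924.727, Pinehurst 1079.067.
Highest priority: Pinehurst.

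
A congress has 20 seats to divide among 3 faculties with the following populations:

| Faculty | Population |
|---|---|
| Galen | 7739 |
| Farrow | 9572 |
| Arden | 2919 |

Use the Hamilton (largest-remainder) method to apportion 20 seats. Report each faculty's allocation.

The standard divisor is 20230/20 ≈ 1011.5.
Standard quotas: Galen 7.6510, Farrow 9.4632, Arden 2.8858.
Lower quotas: Galen 7, Farrow 9, Arden 2 (sum 18, leaving 2 seats).
Remainders in descending order: Arden 0.8858, Galen 0.6510, Farrow 0.4632.
Largest remainders: Arden, Galen receive the extra seats.

Galen 8, Farrow 9, Arden 3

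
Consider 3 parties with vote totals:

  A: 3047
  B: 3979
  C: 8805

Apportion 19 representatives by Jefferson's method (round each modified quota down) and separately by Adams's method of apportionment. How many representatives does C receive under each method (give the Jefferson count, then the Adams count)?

Jefferson: A 3, B 5, C 11.
Adams: A 4, B 5, C 10.
C gets 11 under Jefferson and 10 under Adams.

11 and 10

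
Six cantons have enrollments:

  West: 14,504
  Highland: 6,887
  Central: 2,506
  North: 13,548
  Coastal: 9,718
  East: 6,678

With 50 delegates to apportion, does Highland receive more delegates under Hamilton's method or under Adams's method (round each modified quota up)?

Adams

Hamilton: West 14, Highland 6, Central 2, North 13, Coastal 9, East 6.
Adams: West 13, Highland 7, Central 3, North 12, Coastal 9, East 6.
Highland gets 6 under Hamilton and 7 under Adams.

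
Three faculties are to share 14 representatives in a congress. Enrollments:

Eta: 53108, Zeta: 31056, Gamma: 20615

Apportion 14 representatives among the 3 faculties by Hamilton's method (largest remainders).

Standard divisor: 104779 ÷ 14 ≈ 7484.214.
Standard quotas: Eta 7.0960, Zeta 4.1495, Gamma 2.7545.
Lower quotas: Eta 7, Zeta 4, Gamma 2 (sum 13, leaving 1 seat).
Remainders in descending order: Gamma 0.7545, Zeta 0.1495, Eta 0.0960.
Largest remainder: Gamma receives the extra seat.

Eta 7, Zeta 4, Gamma 3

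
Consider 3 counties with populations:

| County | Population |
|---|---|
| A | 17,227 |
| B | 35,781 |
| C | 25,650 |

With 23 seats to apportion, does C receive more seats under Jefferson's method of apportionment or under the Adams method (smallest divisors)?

Adams

Jefferson: A 5, B 11, C 7.
Adams: A 5, B 10, C 8.
C gets 7 under Jefferson and 8 under Adams.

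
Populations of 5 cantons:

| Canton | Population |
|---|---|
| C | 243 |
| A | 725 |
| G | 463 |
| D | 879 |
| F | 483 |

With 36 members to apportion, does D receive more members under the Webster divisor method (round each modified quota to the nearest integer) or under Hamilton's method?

Webster: C 3, A 9, G 6, D 12, F 6.
Hamilton: C 3, A 10, G 6, D 11, F 6.
D gets 12 under Webster and 11 under Hamilton.

Webster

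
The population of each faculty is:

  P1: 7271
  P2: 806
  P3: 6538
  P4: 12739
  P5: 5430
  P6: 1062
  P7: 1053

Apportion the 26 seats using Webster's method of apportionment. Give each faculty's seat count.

Standard divisor 34899/26 ≈ 1342.269; standard quotas: P1 5.417, P2 0.600, P3 4.871, P4 9.491, P5 4.045, P6 0.791, P7 0.784.
Rounding to the nearest integer gives P1 5, P2 1, P3 5, P4 9, P5 4, P6 1, P7 1 — total 26, matching the house size, so no adjustment is needed.

P1: 5, P2: 1, P3: 5, P4: 9, P5: 4, P6: 1, P7: 1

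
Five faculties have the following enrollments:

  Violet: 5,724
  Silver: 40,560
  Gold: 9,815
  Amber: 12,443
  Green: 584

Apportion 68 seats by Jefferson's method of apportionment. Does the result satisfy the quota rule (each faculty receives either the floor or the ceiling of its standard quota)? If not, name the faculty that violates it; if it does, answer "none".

Silver

Standard quotas: Violet 5.631, Silver 39.899, Gold 9.655, Amber 12.240, Green 0.574.
Jefferson allocation: Violet 5, Silver 41, Gold 10, Amber 12, Green 0.
Silver has quota 39.899 (lower 39, upper 40) but receives 41 — outside the quota interval.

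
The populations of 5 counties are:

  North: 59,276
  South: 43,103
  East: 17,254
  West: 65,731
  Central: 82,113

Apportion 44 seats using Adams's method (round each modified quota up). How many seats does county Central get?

Standard divisor 267477/44 ≈ 6079.023; standard quotas: North 9.751, South 7.090, East 2.838, West 10.813, Central 13.508.
Rounding up gives 10, 8, 3, 11, 14 = 46 seats, so the divisor must be adjusted.
With modified divisor 6400: modified quotas North 9.262, South 6.735, East 2.696, West 10.270, Central 12.830.
Rounding up: North 10, South 7, East 3, West 11, Central 13 (total 44).
Central receives 13.

13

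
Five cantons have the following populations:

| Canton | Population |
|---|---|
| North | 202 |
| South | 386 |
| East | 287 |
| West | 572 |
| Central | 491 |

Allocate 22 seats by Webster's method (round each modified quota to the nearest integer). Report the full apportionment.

North=2, South=4, East=3, West=7, Central=6

Standard divisor 1938/22 ≈ 88.091; standard quotas: North 2.293, South 4.382, East 3.258, West 6.493, Central 5.574.
Rounding to the nearest integer gives 2, 4, 3, 6, 6 = 21 seats, so the divisor must be adjusted.
With modified divisor 87: modified quotas North 2.322, South 4.437, East 3.299, West 6.575, Central 5.644.
Rounding to the nearest integer: North 2, South 4, East 3, West 7, Central 6 (total 22).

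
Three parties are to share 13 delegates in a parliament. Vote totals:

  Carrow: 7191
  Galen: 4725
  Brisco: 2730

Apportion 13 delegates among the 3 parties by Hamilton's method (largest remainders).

The standard divisor is 14646/13 ≈ 1126.615.
Standard quotas: Carrow 6.3828, Galen 4.1940, Brisco 2.4232.
Lower quotas: Carrow 6, Galen 4, Brisco 2 (sum 12, leaving 1 seat).
Remainders in descending order: Brisco 0.4232, Carrow 0.3828, Galen 0.1940.
The surplus seat goes to Brisco.

Carrow 6, Galen 4, Brisco 3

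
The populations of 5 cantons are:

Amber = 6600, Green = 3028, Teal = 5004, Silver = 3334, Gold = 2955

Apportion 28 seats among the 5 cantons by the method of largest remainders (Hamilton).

Amber: 9; Green: 4; Teal: 7; Silver: 4; Gold: 4

Total 20921; standard divisor 20921/28 ≈ 747.179.
Standard quotas: Amber 8.8332, Green 4.0526, Teal 6.6972, Silver 4.4621, Gold 3.9549.
Lower quotas: Amber 8, Green 4, Teal 6, Silver 4, Gold 3 (sum 25, leaving 3 seats).
Remainders in descending order: Gold 0.9549, Amber 0.8332, Teal 0.6972, Silver 0.4621, Green 0.0526.
The surplus seats go to Gold, Amber, Teal.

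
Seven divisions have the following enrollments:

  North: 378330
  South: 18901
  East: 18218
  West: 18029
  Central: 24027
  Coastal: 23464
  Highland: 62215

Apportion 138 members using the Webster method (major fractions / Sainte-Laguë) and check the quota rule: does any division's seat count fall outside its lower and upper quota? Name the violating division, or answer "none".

Standard quotas: North 96.118, South 4.802, East 4.628, West 4.580, Central 6.104, Coastal 5.961, Highland 15.806.
Webster allocation: North 95, South 5, East 5, West 5, Central 6, Coastal 6, Highland 16.
North has quota 96.118 (lower 96, upper 97) but receives 95 — outside the quota interval.

North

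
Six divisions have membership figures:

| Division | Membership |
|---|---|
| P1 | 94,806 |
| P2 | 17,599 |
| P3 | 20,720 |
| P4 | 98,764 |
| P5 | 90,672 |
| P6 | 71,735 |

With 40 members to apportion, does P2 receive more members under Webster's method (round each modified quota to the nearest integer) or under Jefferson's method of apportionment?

Webster

Webster: P1 10, P2 2, P3 2, P4 10, P5 9, P6 7.
Jefferson: P1 10, P2 1, P3 2, P4 10, P5 10, P6 7.
P2 gets 2 under Webster and 1 under Jefferson.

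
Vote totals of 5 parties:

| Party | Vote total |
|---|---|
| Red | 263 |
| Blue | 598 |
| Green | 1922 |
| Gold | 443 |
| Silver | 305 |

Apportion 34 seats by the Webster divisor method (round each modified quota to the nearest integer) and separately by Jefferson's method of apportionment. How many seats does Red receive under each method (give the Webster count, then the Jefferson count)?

3 and 2

Webster: Red 3, Blue 6, Green 18, Gold 4, Silver 3.
Jefferson: Red 2, Blue 6, Green 19, Gold 4, Silver 3.
Red gets 3 under Webster and 2 under Jefferson.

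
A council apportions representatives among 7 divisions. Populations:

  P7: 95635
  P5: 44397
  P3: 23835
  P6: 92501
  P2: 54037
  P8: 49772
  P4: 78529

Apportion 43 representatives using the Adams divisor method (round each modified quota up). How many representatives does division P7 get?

Standard divisor 438706/43 ≈ 10202.465; standard quotas: P7 9.374, P5 4.352, P3 2.336, P6 9.067, P2 5.296, P8 4.878, P4 7.697.
Rounding up gives 10, 5, 3, 10, 6, 5, 8 = 47 seats, so the divisor must be adjusted.
With modified divisor 11160: modified quotas P7 8.569, P5 3.978, P3 2.136, P6 8.289, P2 4.842, P8 4.460, P4 7.037.
Rounding up: P7 9, P5 4, P3 3, P6 9, P2 5, P8 5, P4 8 (total 43).
P7 receives 9.

9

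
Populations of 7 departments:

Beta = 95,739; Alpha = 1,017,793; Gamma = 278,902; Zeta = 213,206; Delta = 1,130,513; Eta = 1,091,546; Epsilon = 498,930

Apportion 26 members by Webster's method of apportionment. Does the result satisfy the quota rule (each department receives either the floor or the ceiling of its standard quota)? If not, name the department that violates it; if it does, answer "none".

none

Standard quotas: Beta 0.575, Alpha 6.116, Gamma 1.676, Zeta 1.281, Delta 6.794, Eta 6.559, Epsilon 2.998.
Webster allocation: Beta 1, Alpha 6, Gamma 2, Zeta 1, Delta 7, Eta 6, Epsilon 3.
Every allocation lies between the lower and upper quota.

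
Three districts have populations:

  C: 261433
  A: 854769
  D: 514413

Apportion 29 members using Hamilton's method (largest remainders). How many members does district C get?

Standard divisor: 1630615 ÷ 29 ≈ 56228.103.
Standard quotas: C 4.6495, A 15.2018, D 9.1487.
Lower quotas: C 4, A 15, D 9 (sum 28, leaving 1 seat).
Remainders in descending order: C 0.6495, A 0.2018, D 0.1487.
Largest remainder: C receives the extra seat.
C receives 5.

5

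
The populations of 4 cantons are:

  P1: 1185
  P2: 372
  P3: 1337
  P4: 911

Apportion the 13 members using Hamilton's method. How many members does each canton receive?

P1 4, P2 1, P3 5, P4 3

The standard divisor is 3805/13 ≈ 292.692.
Standard quotas: P1 4.049, P2 1.271, P3 4.568, P4 3.112.
Lower quotas: P1 4, P2 1, P3 4, P4 3 (sum 12, leaving 1 seat).
Remainders in descending order: P3 0.568, P2 0.271, P4 0.112, P1 0.049.
The surplus seat goes to P3.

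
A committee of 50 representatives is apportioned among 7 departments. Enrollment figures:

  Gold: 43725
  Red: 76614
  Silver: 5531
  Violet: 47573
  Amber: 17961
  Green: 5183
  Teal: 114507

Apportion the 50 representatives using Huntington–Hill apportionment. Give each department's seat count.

Gold: 7; Red: 12; Silver: 1; Violet: 8; Amber: 3; Green: 1; Teal: 18

With divisor 6275: modified quotas Gold 6.968, Red 12.209, Silver 0.881, Violet 7.581, Amber 2.862, Green 0.826, Teal 18.248.
Geometric-mean thresholds: Gold √(6·7)=6.481, Red √(12·13)=12.490, Silver (min 1), Violet √(7·8)=7.483, Amber √(2·3)=2.449, Green (min 1), Teal √(18·19)=18.493.
Each quota rounded against its threshold gives Gold 7, Red 12, Silver 1, Violet 8, Amber 3, Green 1, Teal 18 (total 50).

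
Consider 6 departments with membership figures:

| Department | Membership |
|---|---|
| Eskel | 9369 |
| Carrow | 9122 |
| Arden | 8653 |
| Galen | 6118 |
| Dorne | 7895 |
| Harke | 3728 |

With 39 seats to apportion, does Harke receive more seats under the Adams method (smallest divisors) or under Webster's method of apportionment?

Adams

Adams: Eskel 8, Carrow 8, Arden 7, Galen 5, Dorne 7, Harke 4.
Webster: Eskel 8, Carrow 8, Arden 8, Galen 5, Dorne 7, Harke 3.
Harke gets 4 under Adams and 3 under Webster.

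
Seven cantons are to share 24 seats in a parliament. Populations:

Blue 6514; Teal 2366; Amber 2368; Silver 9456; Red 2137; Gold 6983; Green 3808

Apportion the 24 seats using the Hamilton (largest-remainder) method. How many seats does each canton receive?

Blue 4; Teal 2; Amber 2; Silver 7; Red 1; Gold 5; Green 3

Standard divisor: 33632 ÷ 24 ≈ 1401.333.
Standard quotas: Blue 4.6484, Teal 1.6884, Amber 1.6898, Silver 6.7479, Red 1.5250, Gold 4.9831, Green 2.7174.
Lower quotas: Blue 4, Teal 1, Amber 1, Silver 6, Red 1, Gold 4, Green 2 (sum 19, leaving 5 seats).
Remainders in descending order: Gold 0.9831, Silver 0.7479, Green 0.7174, Amber 0.6898, Teal 0.6884, Blue 0.6484, Red 0.5250.
The surplus seats go to Gold, Silver, Green, Amber, Teal.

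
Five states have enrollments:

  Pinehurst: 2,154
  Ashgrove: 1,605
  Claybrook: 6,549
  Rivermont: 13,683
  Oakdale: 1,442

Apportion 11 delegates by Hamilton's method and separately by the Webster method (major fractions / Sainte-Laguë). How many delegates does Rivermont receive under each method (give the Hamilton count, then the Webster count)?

Hamilton: Pinehurst 1, Ashgrove 1, Claybrook 3, Rivermont 6, Oakdale 0.
Webster: Pinehurst 1, Ashgrove 1, Claybrook 3, Rivermont 5, Oakdale 1.
Rivermont gets 6 under Hamilton and 5 under Webster.

6 and 5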